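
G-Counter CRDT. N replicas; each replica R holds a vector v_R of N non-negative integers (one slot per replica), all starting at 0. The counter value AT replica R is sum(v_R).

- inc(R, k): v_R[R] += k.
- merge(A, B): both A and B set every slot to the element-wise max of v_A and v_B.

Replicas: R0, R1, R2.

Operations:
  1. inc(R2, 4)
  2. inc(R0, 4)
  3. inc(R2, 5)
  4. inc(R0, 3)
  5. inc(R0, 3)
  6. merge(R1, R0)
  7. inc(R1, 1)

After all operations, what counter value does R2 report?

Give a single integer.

Answer: 9

Derivation:
Op 1: inc R2 by 4 -> R2=(0,0,4) value=4
Op 2: inc R0 by 4 -> R0=(4,0,0) value=4
Op 3: inc R2 by 5 -> R2=(0,0,9) value=9
Op 4: inc R0 by 3 -> R0=(7,0,0) value=7
Op 5: inc R0 by 3 -> R0=(10,0,0) value=10
Op 6: merge R1<->R0 -> R1=(10,0,0) R0=(10,0,0)
Op 7: inc R1 by 1 -> R1=(10,1,0) value=11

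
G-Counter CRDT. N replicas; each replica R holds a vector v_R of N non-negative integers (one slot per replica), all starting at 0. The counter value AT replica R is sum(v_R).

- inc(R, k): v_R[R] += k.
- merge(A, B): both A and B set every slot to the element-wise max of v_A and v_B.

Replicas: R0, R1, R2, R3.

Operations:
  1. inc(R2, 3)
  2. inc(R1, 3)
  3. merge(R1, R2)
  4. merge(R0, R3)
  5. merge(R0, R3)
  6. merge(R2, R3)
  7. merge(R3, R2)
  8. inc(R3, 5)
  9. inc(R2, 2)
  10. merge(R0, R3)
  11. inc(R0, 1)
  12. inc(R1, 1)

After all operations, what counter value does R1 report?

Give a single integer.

Op 1: inc R2 by 3 -> R2=(0,0,3,0) value=3
Op 2: inc R1 by 3 -> R1=(0,3,0,0) value=3
Op 3: merge R1<->R2 -> R1=(0,3,3,0) R2=(0,3,3,0)
Op 4: merge R0<->R3 -> R0=(0,0,0,0) R3=(0,0,0,0)
Op 5: merge R0<->R3 -> R0=(0,0,0,0) R3=(0,0,0,0)
Op 6: merge R2<->R3 -> R2=(0,3,3,0) R3=(0,3,3,0)
Op 7: merge R3<->R2 -> R3=(0,3,3,0) R2=(0,3,3,0)
Op 8: inc R3 by 5 -> R3=(0,3,3,5) value=11
Op 9: inc R2 by 2 -> R2=(0,3,5,0) value=8
Op 10: merge R0<->R3 -> R0=(0,3,3,5) R3=(0,3,3,5)
Op 11: inc R0 by 1 -> R0=(1,3,3,5) value=12
Op 12: inc R1 by 1 -> R1=(0,4,3,0) value=7

Answer: 7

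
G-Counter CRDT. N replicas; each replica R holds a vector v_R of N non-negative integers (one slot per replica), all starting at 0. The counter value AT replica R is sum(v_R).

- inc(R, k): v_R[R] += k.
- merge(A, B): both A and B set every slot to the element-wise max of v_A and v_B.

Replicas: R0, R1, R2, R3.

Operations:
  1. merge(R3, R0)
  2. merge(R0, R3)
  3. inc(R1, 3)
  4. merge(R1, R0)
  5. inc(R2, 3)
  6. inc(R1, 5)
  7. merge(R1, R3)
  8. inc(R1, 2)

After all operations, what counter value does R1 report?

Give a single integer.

Op 1: merge R3<->R0 -> R3=(0,0,0,0) R0=(0,0,0,0)
Op 2: merge R0<->R3 -> R0=(0,0,0,0) R3=(0,0,0,0)
Op 3: inc R1 by 3 -> R1=(0,3,0,0) value=3
Op 4: merge R1<->R0 -> R1=(0,3,0,0) R0=(0,3,0,0)
Op 5: inc R2 by 3 -> R2=(0,0,3,0) value=3
Op 6: inc R1 by 5 -> R1=(0,8,0,0) value=8
Op 7: merge R1<->R3 -> R1=(0,8,0,0) R3=(0,8,0,0)
Op 8: inc R1 by 2 -> R1=(0,10,0,0) value=10

Answer: 10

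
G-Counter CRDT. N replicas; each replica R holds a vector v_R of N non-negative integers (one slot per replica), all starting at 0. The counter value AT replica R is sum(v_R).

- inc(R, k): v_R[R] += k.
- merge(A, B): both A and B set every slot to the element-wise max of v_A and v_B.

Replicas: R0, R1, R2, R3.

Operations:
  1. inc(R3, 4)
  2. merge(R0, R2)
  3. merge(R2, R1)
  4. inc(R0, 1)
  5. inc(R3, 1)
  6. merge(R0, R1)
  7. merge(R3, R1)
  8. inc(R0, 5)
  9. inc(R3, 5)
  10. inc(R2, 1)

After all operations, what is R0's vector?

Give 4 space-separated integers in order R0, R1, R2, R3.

Op 1: inc R3 by 4 -> R3=(0,0,0,4) value=4
Op 2: merge R0<->R2 -> R0=(0,0,0,0) R2=(0,0,0,0)
Op 3: merge R2<->R1 -> R2=(0,0,0,0) R1=(0,0,0,0)
Op 4: inc R0 by 1 -> R0=(1,0,0,0) value=1
Op 5: inc R3 by 1 -> R3=(0,0,0,5) value=5
Op 6: merge R0<->R1 -> R0=(1,0,0,0) R1=(1,0,0,0)
Op 7: merge R3<->R1 -> R3=(1,0,0,5) R1=(1,0,0,5)
Op 8: inc R0 by 5 -> R0=(6,0,0,0) value=6
Op 9: inc R3 by 5 -> R3=(1,0,0,10) value=11
Op 10: inc R2 by 1 -> R2=(0,0,1,0) value=1

Answer: 6 0 0 0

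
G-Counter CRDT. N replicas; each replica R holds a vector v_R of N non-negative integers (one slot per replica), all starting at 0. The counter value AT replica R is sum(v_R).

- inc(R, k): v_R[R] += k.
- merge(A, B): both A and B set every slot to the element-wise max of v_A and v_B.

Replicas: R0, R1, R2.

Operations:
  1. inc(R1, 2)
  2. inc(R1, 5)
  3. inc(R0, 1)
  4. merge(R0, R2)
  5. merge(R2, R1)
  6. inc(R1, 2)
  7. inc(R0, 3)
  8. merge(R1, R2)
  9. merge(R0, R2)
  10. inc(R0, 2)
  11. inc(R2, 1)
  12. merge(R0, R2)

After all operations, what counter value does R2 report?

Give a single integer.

Answer: 16

Derivation:
Op 1: inc R1 by 2 -> R1=(0,2,0) value=2
Op 2: inc R1 by 5 -> R1=(0,7,0) value=7
Op 3: inc R0 by 1 -> R0=(1,0,0) value=1
Op 4: merge R0<->R2 -> R0=(1,0,0) R2=(1,0,0)
Op 5: merge R2<->R1 -> R2=(1,7,0) R1=(1,7,0)
Op 6: inc R1 by 2 -> R1=(1,9,0) value=10
Op 7: inc R0 by 3 -> R0=(4,0,0) value=4
Op 8: merge R1<->R2 -> R1=(1,9,0) R2=(1,9,0)
Op 9: merge R0<->R2 -> R0=(4,9,0) R2=(4,9,0)
Op 10: inc R0 by 2 -> R0=(6,9,0) value=15
Op 11: inc R2 by 1 -> R2=(4,9,1) value=14
Op 12: merge R0<->R2 -> R0=(6,9,1) R2=(6,9,1)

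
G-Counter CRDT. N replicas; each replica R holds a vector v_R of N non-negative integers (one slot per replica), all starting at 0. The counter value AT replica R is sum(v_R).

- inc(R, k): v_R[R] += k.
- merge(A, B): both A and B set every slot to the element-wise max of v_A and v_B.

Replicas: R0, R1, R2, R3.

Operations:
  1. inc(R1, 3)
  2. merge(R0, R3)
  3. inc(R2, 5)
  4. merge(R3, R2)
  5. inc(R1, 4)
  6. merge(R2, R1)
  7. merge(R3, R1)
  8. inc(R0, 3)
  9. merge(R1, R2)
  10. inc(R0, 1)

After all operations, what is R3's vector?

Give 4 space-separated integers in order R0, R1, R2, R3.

Op 1: inc R1 by 3 -> R1=(0,3,0,0) value=3
Op 2: merge R0<->R3 -> R0=(0,0,0,0) R3=(0,0,0,0)
Op 3: inc R2 by 5 -> R2=(0,0,5,0) value=5
Op 4: merge R3<->R2 -> R3=(0,0,5,0) R2=(0,0,5,0)
Op 5: inc R1 by 4 -> R1=(0,7,0,0) value=7
Op 6: merge R2<->R1 -> R2=(0,7,5,0) R1=(0,7,5,0)
Op 7: merge R3<->R1 -> R3=(0,7,5,0) R1=(0,7,5,0)
Op 8: inc R0 by 3 -> R0=(3,0,0,0) value=3
Op 9: merge R1<->R2 -> R1=(0,7,5,0) R2=(0,7,5,0)
Op 10: inc R0 by 1 -> R0=(4,0,0,0) value=4

Answer: 0 7 5 0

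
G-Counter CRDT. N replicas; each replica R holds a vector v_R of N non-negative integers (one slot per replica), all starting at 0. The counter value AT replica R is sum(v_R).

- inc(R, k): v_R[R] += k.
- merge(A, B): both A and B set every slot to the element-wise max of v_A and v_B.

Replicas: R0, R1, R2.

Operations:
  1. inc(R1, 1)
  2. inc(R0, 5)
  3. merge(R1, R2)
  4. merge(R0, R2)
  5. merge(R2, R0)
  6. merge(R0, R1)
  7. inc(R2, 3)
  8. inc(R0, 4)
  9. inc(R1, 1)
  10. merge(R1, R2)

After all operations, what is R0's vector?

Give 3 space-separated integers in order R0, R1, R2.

Answer: 9 1 0

Derivation:
Op 1: inc R1 by 1 -> R1=(0,1,0) value=1
Op 2: inc R0 by 5 -> R0=(5,0,0) value=5
Op 3: merge R1<->R2 -> R1=(0,1,0) R2=(0,1,0)
Op 4: merge R0<->R2 -> R0=(5,1,0) R2=(5,1,0)
Op 5: merge R2<->R0 -> R2=(5,1,0) R0=(5,1,0)
Op 6: merge R0<->R1 -> R0=(5,1,0) R1=(5,1,0)
Op 7: inc R2 by 3 -> R2=(5,1,3) value=9
Op 8: inc R0 by 4 -> R0=(9,1,0) value=10
Op 9: inc R1 by 1 -> R1=(5,2,0) value=7
Op 10: merge R1<->R2 -> R1=(5,2,3) R2=(5,2,3)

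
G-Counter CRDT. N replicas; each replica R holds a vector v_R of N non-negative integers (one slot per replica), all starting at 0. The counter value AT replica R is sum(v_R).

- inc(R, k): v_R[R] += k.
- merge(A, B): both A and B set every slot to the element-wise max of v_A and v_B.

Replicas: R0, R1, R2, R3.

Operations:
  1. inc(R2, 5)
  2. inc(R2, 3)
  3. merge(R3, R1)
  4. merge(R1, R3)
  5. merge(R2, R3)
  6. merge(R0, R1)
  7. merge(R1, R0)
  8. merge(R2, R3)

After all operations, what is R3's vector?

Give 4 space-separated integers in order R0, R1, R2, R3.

Op 1: inc R2 by 5 -> R2=(0,0,5,0) value=5
Op 2: inc R2 by 3 -> R2=(0,0,8,0) value=8
Op 3: merge R3<->R1 -> R3=(0,0,0,0) R1=(0,0,0,0)
Op 4: merge R1<->R3 -> R1=(0,0,0,0) R3=(0,0,0,0)
Op 5: merge R2<->R3 -> R2=(0,0,8,0) R3=(0,0,8,0)
Op 6: merge R0<->R1 -> R0=(0,0,0,0) R1=(0,0,0,0)
Op 7: merge R1<->R0 -> R1=(0,0,0,0) R0=(0,0,0,0)
Op 8: merge R2<->R3 -> R2=(0,0,8,0) R3=(0,0,8,0)

Answer: 0 0 8 0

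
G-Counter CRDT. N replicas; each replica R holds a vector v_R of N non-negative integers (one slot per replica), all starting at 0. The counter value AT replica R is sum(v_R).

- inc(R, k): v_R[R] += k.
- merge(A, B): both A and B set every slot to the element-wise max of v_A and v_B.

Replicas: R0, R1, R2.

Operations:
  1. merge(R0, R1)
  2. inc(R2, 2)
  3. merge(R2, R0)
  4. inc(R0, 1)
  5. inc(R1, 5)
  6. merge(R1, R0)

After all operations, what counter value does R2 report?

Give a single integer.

Op 1: merge R0<->R1 -> R0=(0,0,0) R1=(0,0,0)
Op 2: inc R2 by 2 -> R2=(0,0,2) value=2
Op 3: merge R2<->R0 -> R2=(0,0,2) R0=(0,0,2)
Op 4: inc R0 by 1 -> R0=(1,0,2) value=3
Op 5: inc R1 by 5 -> R1=(0,5,0) value=5
Op 6: merge R1<->R0 -> R1=(1,5,2) R0=(1,5,2)

Answer: 2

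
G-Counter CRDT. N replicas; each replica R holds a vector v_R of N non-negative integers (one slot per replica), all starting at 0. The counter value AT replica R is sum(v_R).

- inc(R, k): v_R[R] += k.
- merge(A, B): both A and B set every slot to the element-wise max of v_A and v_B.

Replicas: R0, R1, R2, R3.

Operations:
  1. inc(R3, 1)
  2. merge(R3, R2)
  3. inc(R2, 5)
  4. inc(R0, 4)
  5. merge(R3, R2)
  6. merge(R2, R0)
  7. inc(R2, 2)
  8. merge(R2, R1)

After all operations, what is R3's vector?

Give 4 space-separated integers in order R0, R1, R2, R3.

Op 1: inc R3 by 1 -> R3=(0,0,0,1) value=1
Op 2: merge R3<->R2 -> R3=(0,0,0,1) R2=(0,0,0,1)
Op 3: inc R2 by 5 -> R2=(0,0,5,1) value=6
Op 4: inc R0 by 4 -> R0=(4,0,0,0) value=4
Op 5: merge R3<->R2 -> R3=(0,0,5,1) R2=(0,0,5,1)
Op 6: merge R2<->R0 -> R2=(4,0,5,1) R0=(4,0,5,1)
Op 7: inc R2 by 2 -> R2=(4,0,7,1) value=12
Op 8: merge R2<->R1 -> R2=(4,0,7,1) R1=(4,0,7,1)

Answer: 0 0 5 1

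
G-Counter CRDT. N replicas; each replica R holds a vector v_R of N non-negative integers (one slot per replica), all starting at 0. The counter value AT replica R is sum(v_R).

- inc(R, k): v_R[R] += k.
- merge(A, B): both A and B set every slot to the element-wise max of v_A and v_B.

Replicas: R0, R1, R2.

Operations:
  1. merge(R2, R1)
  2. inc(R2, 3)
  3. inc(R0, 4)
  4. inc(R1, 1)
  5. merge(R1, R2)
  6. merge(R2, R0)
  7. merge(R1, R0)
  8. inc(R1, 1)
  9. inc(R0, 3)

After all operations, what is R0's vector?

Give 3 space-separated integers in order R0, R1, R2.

Answer: 7 1 3

Derivation:
Op 1: merge R2<->R1 -> R2=(0,0,0) R1=(0,0,0)
Op 2: inc R2 by 3 -> R2=(0,0,3) value=3
Op 3: inc R0 by 4 -> R0=(4,0,0) value=4
Op 4: inc R1 by 1 -> R1=(0,1,0) value=1
Op 5: merge R1<->R2 -> R1=(0,1,3) R2=(0,1,3)
Op 6: merge R2<->R0 -> R2=(4,1,3) R0=(4,1,3)
Op 7: merge R1<->R0 -> R1=(4,1,3) R0=(4,1,3)
Op 8: inc R1 by 1 -> R1=(4,2,3) value=9
Op 9: inc R0 by 3 -> R0=(7,1,3) value=11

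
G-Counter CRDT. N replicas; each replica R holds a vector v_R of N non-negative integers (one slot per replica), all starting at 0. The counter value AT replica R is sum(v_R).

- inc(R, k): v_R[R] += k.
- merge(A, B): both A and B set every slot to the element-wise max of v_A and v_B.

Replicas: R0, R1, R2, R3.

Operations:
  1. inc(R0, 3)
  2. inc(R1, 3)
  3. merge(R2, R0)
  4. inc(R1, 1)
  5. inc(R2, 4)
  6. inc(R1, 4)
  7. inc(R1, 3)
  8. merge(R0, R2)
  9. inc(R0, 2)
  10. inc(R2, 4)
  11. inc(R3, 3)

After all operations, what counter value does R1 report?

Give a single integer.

Answer: 11

Derivation:
Op 1: inc R0 by 3 -> R0=(3,0,0,0) value=3
Op 2: inc R1 by 3 -> R1=(0,3,0,0) value=3
Op 3: merge R2<->R0 -> R2=(3,0,0,0) R0=(3,0,0,0)
Op 4: inc R1 by 1 -> R1=(0,4,0,0) value=4
Op 5: inc R2 by 4 -> R2=(3,0,4,0) value=7
Op 6: inc R1 by 4 -> R1=(0,8,0,0) value=8
Op 7: inc R1 by 3 -> R1=(0,11,0,0) value=11
Op 8: merge R0<->R2 -> R0=(3,0,4,0) R2=(3,0,4,0)
Op 9: inc R0 by 2 -> R0=(5,0,4,0) value=9
Op 10: inc R2 by 4 -> R2=(3,0,8,0) value=11
Op 11: inc R3 by 3 -> R3=(0,0,0,3) value=3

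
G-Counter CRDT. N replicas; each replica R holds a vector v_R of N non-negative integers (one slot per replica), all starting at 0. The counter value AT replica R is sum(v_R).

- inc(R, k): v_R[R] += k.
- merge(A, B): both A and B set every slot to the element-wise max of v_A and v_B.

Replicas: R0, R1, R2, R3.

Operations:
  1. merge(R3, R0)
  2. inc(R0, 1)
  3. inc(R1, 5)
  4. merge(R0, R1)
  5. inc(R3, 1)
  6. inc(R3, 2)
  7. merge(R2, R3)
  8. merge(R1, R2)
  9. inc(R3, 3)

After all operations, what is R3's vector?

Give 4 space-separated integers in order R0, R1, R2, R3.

Op 1: merge R3<->R0 -> R3=(0,0,0,0) R0=(0,0,0,0)
Op 2: inc R0 by 1 -> R0=(1,0,0,0) value=1
Op 3: inc R1 by 5 -> R1=(0,5,0,0) value=5
Op 4: merge R0<->R1 -> R0=(1,5,0,0) R1=(1,5,0,0)
Op 5: inc R3 by 1 -> R3=(0,0,0,1) value=1
Op 6: inc R3 by 2 -> R3=(0,0,0,3) value=3
Op 7: merge R2<->R3 -> R2=(0,0,0,3) R3=(0,0,0,3)
Op 8: merge R1<->R2 -> R1=(1,5,0,3) R2=(1,5,0,3)
Op 9: inc R3 by 3 -> R3=(0,0,0,6) value=6

Answer: 0 0 0 6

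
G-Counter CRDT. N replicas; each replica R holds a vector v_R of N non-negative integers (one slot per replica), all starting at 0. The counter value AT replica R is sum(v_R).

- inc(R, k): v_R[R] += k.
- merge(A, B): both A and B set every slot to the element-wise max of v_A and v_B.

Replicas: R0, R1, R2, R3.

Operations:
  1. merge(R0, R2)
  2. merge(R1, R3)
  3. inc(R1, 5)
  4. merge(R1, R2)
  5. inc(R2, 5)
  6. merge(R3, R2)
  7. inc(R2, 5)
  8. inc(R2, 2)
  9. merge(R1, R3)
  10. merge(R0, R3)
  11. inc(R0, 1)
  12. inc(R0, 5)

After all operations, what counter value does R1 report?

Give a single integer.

Answer: 10

Derivation:
Op 1: merge R0<->R2 -> R0=(0,0,0,0) R2=(0,0,0,0)
Op 2: merge R1<->R3 -> R1=(0,0,0,0) R3=(0,0,0,0)
Op 3: inc R1 by 5 -> R1=(0,5,0,0) value=5
Op 4: merge R1<->R2 -> R1=(0,5,0,0) R2=(0,5,0,0)
Op 5: inc R2 by 5 -> R2=(0,5,5,0) value=10
Op 6: merge R3<->R2 -> R3=(0,5,5,0) R2=(0,5,5,0)
Op 7: inc R2 by 5 -> R2=(0,5,10,0) value=15
Op 8: inc R2 by 2 -> R2=(0,5,12,0) value=17
Op 9: merge R1<->R3 -> R1=(0,5,5,0) R3=(0,5,5,0)
Op 10: merge R0<->R3 -> R0=(0,5,5,0) R3=(0,5,5,0)
Op 11: inc R0 by 1 -> R0=(1,5,5,0) value=11
Op 12: inc R0 by 5 -> R0=(6,5,5,0) value=16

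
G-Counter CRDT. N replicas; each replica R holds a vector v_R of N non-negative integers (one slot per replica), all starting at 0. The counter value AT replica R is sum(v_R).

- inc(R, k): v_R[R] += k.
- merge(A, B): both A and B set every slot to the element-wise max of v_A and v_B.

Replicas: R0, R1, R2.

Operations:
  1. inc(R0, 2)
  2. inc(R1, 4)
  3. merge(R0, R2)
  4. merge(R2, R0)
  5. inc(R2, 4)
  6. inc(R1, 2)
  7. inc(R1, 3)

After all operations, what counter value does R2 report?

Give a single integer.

Answer: 6

Derivation:
Op 1: inc R0 by 2 -> R0=(2,0,0) value=2
Op 2: inc R1 by 4 -> R1=(0,4,0) value=4
Op 3: merge R0<->R2 -> R0=(2,0,0) R2=(2,0,0)
Op 4: merge R2<->R0 -> R2=(2,0,0) R0=(2,0,0)
Op 5: inc R2 by 4 -> R2=(2,0,4) value=6
Op 6: inc R1 by 2 -> R1=(0,6,0) value=6
Op 7: inc R1 by 3 -> R1=(0,9,0) value=9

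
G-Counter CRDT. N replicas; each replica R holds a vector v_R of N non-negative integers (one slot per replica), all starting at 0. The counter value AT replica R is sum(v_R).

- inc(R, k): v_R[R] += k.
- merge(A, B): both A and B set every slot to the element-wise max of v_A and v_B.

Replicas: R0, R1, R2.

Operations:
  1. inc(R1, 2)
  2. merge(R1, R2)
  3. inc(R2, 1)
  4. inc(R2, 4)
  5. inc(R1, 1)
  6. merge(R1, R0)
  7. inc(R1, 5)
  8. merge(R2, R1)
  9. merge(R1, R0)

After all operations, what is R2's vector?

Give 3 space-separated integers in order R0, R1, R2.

Op 1: inc R1 by 2 -> R1=(0,2,0) value=2
Op 2: merge R1<->R2 -> R1=(0,2,0) R2=(0,2,0)
Op 3: inc R2 by 1 -> R2=(0,2,1) value=3
Op 4: inc R2 by 4 -> R2=(0,2,5) value=7
Op 5: inc R1 by 1 -> R1=(0,3,0) value=3
Op 6: merge R1<->R0 -> R1=(0,3,0) R0=(0,3,0)
Op 7: inc R1 by 5 -> R1=(0,8,0) value=8
Op 8: merge R2<->R1 -> R2=(0,8,5) R1=(0,8,5)
Op 9: merge R1<->R0 -> R1=(0,8,5) R0=(0,8,5)

Answer: 0 8 5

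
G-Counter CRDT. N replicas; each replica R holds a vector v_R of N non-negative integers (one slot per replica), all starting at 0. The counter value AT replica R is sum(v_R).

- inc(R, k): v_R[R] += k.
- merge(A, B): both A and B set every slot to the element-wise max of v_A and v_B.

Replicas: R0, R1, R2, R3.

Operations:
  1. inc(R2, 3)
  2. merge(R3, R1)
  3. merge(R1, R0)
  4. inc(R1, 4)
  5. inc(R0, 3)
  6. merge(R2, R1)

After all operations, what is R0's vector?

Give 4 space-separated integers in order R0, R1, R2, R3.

Answer: 3 0 0 0

Derivation:
Op 1: inc R2 by 3 -> R2=(0,0,3,0) value=3
Op 2: merge R3<->R1 -> R3=(0,0,0,0) R1=(0,0,0,0)
Op 3: merge R1<->R0 -> R1=(0,0,0,0) R0=(0,0,0,0)
Op 4: inc R1 by 4 -> R1=(0,4,0,0) value=4
Op 5: inc R0 by 3 -> R0=(3,0,0,0) value=3
Op 6: merge R2<->R1 -> R2=(0,4,3,0) R1=(0,4,3,0)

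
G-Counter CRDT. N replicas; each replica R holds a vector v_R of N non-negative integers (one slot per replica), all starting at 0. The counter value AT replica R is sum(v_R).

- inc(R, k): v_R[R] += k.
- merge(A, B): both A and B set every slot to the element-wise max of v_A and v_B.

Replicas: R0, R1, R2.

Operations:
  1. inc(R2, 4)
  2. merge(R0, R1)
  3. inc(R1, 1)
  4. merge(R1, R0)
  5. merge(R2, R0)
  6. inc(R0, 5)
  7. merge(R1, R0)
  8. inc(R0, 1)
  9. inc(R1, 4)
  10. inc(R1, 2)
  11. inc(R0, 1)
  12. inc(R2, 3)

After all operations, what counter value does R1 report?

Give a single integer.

Op 1: inc R2 by 4 -> R2=(0,0,4) value=4
Op 2: merge R0<->R1 -> R0=(0,0,0) R1=(0,0,0)
Op 3: inc R1 by 1 -> R1=(0,1,0) value=1
Op 4: merge R1<->R0 -> R1=(0,1,0) R0=(0,1,0)
Op 5: merge R2<->R0 -> R2=(0,1,4) R0=(0,1,4)
Op 6: inc R0 by 5 -> R0=(5,1,4) value=10
Op 7: merge R1<->R0 -> R1=(5,1,4) R0=(5,1,4)
Op 8: inc R0 by 1 -> R0=(6,1,4) value=11
Op 9: inc R1 by 4 -> R1=(5,5,4) value=14
Op 10: inc R1 by 2 -> R1=(5,7,4) value=16
Op 11: inc R0 by 1 -> R0=(7,1,4) value=12
Op 12: inc R2 by 3 -> R2=(0,1,7) value=8

Answer: 16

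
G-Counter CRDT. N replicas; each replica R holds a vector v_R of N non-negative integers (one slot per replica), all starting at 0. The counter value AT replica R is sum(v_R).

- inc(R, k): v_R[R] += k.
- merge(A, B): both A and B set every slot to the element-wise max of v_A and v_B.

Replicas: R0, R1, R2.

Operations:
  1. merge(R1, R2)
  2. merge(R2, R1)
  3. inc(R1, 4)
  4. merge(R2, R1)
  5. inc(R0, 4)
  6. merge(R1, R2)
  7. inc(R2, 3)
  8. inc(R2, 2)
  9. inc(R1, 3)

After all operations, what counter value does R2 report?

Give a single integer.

Answer: 9

Derivation:
Op 1: merge R1<->R2 -> R1=(0,0,0) R2=(0,0,0)
Op 2: merge R2<->R1 -> R2=(0,0,0) R1=(0,0,0)
Op 3: inc R1 by 4 -> R1=(0,4,0) value=4
Op 4: merge R2<->R1 -> R2=(0,4,0) R1=(0,4,0)
Op 5: inc R0 by 4 -> R0=(4,0,0) value=4
Op 6: merge R1<->R2 -> R1=(0,4,0) R2=(0,4,0)
Op 7: inc R2 by 3 -> R2=(0,4,3) value=7
Op 8: inc R2 by 2 -> R2=(0,4,5) value=9
Op 9: inc R1 by 3 -> R1=(0,7,0) value=7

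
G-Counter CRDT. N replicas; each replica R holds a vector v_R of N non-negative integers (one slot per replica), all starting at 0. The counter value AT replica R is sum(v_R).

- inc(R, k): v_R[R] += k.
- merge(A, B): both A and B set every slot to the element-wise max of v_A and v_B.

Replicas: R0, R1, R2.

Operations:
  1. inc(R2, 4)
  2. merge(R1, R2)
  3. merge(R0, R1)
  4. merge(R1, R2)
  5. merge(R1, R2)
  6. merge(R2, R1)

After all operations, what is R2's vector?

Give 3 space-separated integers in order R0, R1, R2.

Op 1: inc R2 by 4 -> R2=(0,0,4) value=4
Op 2: merge R1<->R2 -> R1=(0,0,4) R2=(0,0,4)
Op 3: merge R0<->R1 -> R0=(0,0,4) R1=(0,0,4)
Op 4: merge R1<->R2 -> R1=(0,0,4) R2=(0,0,4)
Op 5: merge R1<->R2 -> R1=(0,0,4) R2=(0,0,4)
Op 6: merge R2<->R1 -> R2=(0,0,4) R1=(0,0,4)

Answer: 0 0 4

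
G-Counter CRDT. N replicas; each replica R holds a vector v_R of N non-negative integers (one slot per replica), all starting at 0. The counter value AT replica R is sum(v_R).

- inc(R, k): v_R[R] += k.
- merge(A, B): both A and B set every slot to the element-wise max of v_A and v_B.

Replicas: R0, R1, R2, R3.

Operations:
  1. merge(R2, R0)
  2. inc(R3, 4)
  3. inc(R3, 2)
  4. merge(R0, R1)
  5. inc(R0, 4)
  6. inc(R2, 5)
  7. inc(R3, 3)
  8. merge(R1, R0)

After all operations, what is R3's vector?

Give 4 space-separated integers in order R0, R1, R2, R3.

Answer: 0 0 0 9

Derivation:
Op 1: merge R2<->R0 -> R2=(0,0,0,0) R0=(0,0,0,0)
Op 2: inc R3 by 4 -> R3=(0,0,0,4) value=4
Op 3: inc R3 by 2 -> R3=(0,0,0,6) value=6
Op 4: merge R0<->R1 -> R0=(0,0,0,0) R1=(0,0,0,0)
Op 5: inc R0 by 4 -> R0=(4,0,0,0) value=4
Op 6: inc R2 by 5 -> R2=(0,0,5,0) value=5
Op 7: inc R3 by 3 -> R3=(0,0,0,9) value=9
Op 8: merge R1<->R0 -> R1=(4,0,0,0) R0=(4,0,0,0)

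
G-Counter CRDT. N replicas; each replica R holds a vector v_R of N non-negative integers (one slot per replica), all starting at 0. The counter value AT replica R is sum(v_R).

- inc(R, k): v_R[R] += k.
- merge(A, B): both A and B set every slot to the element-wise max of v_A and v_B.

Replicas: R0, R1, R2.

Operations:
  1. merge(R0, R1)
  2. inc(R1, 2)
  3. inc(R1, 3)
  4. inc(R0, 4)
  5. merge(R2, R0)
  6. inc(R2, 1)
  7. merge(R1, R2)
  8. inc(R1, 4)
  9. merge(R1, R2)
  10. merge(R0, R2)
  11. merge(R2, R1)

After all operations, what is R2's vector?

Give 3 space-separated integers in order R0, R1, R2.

Op 1: merge R0<->R1 -> R0=(0,0,0) R1=(0,0,0)
Op 2: inc R1 by 2 -> R1=(0,2,0) value=2
Op 3: inc R1 by 3 -> R1=(0,5,0) value=5
Op 4: inc R0 by 4 -> R0=(4,0,0) value=4
Op 5: merge R2<->R0 -> R2=(4,0,0) R0=(4,0,0)
Op 6: inc R2 by 1 -> R2=(4,0,1) value=5
Op 7: merge R1<->R2 -> R1=(4,5,1) R2=(4,5,1)
Op 8: inc R1 by 4 -> R1=(4,9,1) value=14
Op 9: merge R1<->R2 -> R1=(4,9,1) R2=(4,9,1)
Op 10: merge R0<->R2 -> R0=(4,9,1) R2=(4,9,1)
Op 11: merge R2<->R1 -> R2=(4,9,1) R1=(4,9,1)

Answer: 4 9 1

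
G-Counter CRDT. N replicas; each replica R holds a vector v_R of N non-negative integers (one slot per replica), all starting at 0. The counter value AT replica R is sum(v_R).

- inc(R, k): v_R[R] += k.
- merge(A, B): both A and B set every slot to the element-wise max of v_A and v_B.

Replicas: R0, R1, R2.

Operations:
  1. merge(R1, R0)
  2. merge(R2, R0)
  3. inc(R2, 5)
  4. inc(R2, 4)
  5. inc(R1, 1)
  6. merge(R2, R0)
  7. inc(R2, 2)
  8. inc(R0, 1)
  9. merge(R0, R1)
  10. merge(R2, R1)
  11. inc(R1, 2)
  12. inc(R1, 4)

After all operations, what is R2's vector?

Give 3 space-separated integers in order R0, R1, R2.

Op 1: merge R1<->R0 -> R1=(0,0,0) R0=(0,0,0)
Op 2: merge R2<->R0 -> R2=(0,0,0) R0=(0,0,0)
Op 3: inc R2 by 5 -> R2=(0,0,5) value=5
Op 4: inc R2 by 4 -> R2=(0,0,9) value=9
Op 5: inc R1 by 1 -> R1=(0,1,0) value=1
Op 6: merge R2<->R0 -> R2=(0,0,9) R0=(0,0,9)
Op 7: inc R2 by 2 -> R2=(0,0,11) value=11
Op 8: inc R0 by 1 -> R0=(1,0,9) value=10
Op 9: merge R0<->R1 -> R0=(1,1,9) R1=(1,1,9)
Op 10: merge R2<->R1 -> R2=(1,1,11) R1=(1,1,11)
Op 11: inc R1 by 2 -> R1=(1,3,11) value=15
Op 12: inc R1 by 4 -> R1=(1,7,11) value=19

Answer: 1 1 11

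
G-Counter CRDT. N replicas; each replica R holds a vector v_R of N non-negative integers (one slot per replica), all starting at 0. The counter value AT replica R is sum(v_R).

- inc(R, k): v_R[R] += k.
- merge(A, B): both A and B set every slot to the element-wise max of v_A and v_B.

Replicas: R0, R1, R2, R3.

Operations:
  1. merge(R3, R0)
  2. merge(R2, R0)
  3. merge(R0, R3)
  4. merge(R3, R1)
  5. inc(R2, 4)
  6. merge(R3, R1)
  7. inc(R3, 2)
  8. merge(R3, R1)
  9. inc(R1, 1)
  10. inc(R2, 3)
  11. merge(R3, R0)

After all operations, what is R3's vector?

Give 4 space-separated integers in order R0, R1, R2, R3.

Op 1: merge R3<->R0 -> R3=(0,0,0,0) R0=(0,0,0,0)
Op 2: merge R2<->R0 -> R2=(0,0,0,0) R0=(0,0,0,0)
Op 3: merge R0<->R3 -> R0=(0,0,0,0) R3=(0,0,0,0)
Op 4: merge R3<->R1 -> R3=(0,0,0,0) R1=(0,0,0,0)
Op 5: inc R2 by 4 -> R2=(0,0,4,0) value=4
Op 6: merge R3<->R1 -> R3=(0,0,0,0) R1=(0,0,0,0)
Op 7: inc R3 by 2 -> R3=(0,0,0,2) value=2
Op 8: merge R3<->R1 -> R3=(0,0,0,2) R1=(0,0,0,2)
Op 9: inc R1 by 1 -> R1=(0,1,0,2) value=3
Op 10: inc R2 by 3 -> R2=(0,0,7,0) value=7
Op 11: merge R3<->R0 -> R3=(0,0,0,2) R0=(0,0,0,2)

Answer: 0 0 0 2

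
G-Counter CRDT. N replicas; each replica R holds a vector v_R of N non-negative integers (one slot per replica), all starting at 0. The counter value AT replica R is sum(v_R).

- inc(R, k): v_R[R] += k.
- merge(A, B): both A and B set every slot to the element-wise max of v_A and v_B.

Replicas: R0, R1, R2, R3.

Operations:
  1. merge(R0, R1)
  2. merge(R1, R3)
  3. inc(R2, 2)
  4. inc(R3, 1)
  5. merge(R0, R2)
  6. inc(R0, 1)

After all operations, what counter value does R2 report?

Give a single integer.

Op 1: merge R0<->R1 -> R0=(0,0,0,0) R1=(0,0,0,0)
Op 2: merge R1<->R3 -> R1=(0,0,0,0) R3=(0,0,0,0)
Op 3: inc R2 by 2 -> R2=(0,0,2,0) value=2
Op 4: inc R3 by 1 -> R3=(0,0,0,1) value=1
Op 5: merge R0<->R2 -> R0=(0,0,2,0) R2=(0,0,2,0)
Op 6: inc R0 by 1 -> R0=(1,0,2,0) value=3

Answer: 2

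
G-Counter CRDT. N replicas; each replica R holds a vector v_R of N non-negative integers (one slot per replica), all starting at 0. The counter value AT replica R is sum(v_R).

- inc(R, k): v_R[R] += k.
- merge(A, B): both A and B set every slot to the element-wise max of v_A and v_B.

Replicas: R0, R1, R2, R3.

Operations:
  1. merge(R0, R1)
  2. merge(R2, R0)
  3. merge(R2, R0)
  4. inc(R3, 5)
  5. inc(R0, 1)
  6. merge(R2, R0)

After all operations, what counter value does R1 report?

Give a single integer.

Answer: 0

Derivation:
Op 1: merge R0<->R1 -> R0=(0,0,0,0) R1=(0,0,0,0)
Op 2: merge R2<->R0 -> R2=(0,0,0,0) R0=(0,0,0,0)
Op 3: merge R2<->R0 -> R2=(0,0,0,0) R0=(0,0,0,0)
Op 4: inc R3 by 5 -> R3=(0,0,0,5) value=5
Op 5: inc R0 by 1 -> R0=(1,0,0,0) value=1
Op 6: merge R2<->R0 -> R2=(1,0,0,0) R0=(1,0,0,0)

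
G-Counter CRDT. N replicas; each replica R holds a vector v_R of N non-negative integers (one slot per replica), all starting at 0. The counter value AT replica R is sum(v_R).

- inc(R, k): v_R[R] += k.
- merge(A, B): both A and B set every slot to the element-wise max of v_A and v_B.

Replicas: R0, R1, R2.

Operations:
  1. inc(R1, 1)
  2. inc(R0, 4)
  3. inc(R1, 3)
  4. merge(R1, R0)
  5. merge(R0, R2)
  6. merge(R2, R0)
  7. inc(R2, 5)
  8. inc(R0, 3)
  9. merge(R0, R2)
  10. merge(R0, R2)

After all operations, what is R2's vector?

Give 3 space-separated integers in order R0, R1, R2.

Op 1: inc R1 by 1 -> R1=(0,1,0) value=1
Op 2: inc R0 by 4 -> R0=(4,0,0) value=4
Op 3: inc R1 by 3 -> R1=(0,4,0) value=4
Op 4: merge R1<->R0 -> R1=(4,4,0) R0=(4,4,0)
Op 5: merge R0<->R2 -> R0=(4,4,0) R2=(4,4,0)
Op 6: merge R2<->R0 -> R2=(4,4,0) R0=(4,4,0)
Op 7: inc R2 by 5 -> R2=(4,4,5) value=13
Op 8: inc R0 by 3 -> R0=(7,4,0) value=11
Op 9: merge R0<->R2 -> R0=(7,4,5) R2=(7,4,5)
Op 10: merge R0<->R2 -> R0=(7,4,5) R2=(7,4,5)

Answer: 7 4 5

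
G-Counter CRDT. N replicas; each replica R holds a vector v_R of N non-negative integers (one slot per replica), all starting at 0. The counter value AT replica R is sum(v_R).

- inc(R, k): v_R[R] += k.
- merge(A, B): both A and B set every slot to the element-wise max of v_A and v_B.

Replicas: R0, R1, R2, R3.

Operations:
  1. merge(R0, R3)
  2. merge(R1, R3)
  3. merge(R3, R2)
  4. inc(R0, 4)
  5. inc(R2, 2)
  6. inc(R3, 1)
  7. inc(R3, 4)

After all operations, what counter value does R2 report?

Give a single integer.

Answer: 2

Derivation:
Op 1: merge R0<->R3 -> R0=(0,0,0,0) R3=(0,0,0,0)
Op 2: merge R1<->R3 -> R1=(0,0,0,0) R3=(0,0,0,0)
Op 3: merge R3<->R2 -> R3=(0,0,0,0) R2=(0,0,0,0)
Op 4: inc R0 by 4 -> R0=(4,0,0,0) value=4
Op 5: inc R2 by 2 -> R2=(0,0,2,0) value=2
Op 6: inc R3 by 1 -> R3=(0,0,0,1) value=1
Op 7: inc R3 by 4 -> R3=(0,0,0,5) value=5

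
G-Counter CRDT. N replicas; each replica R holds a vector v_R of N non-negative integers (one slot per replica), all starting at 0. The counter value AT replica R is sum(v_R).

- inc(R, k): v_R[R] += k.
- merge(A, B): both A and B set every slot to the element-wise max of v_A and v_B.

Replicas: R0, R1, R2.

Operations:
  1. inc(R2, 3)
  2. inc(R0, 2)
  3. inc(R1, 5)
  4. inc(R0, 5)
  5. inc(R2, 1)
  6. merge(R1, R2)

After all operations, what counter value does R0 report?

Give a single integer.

Op 1: inc R2 by 3 -> R2=(0,0,3) value=3
Op 2: inc R0 by 2 -> R0=(2,0,0) value=2
Op 3: inc R1 by 5 -> R1=(0,5,0) value=5
Op 4: inc R0 by 5 -> R0=(7,0,0) value=7
Op 5: inc R2 by 1 -> R2=(0,0,4) value=4
Op 6: merge R1<->R2 -> R1=(0,5,4) R2=(0,5,4)

Answer: 7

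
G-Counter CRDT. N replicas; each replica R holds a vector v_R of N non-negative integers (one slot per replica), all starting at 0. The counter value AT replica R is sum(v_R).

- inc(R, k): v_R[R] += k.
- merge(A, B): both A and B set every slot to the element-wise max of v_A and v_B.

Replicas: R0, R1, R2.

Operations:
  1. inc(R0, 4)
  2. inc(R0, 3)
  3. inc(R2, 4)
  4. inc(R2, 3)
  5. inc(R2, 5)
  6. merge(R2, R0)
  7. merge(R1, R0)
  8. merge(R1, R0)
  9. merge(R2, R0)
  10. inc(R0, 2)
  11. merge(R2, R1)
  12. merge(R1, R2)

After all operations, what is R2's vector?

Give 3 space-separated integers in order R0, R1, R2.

Op 1: inc R0 by 4 -> R0=(4,0,0) value=4
Op 2: inc R0 by 3 -> R0=(7,0,0) value=7
Op 3: inc R2 by 4 -> R2=(0,0,4) value=4
Op 4: inc R2 by 3 -> R2=(0,0,7) value=7
Op 5: inc R2 by 5 -> R2=(0,0,12) value=12
Op 6: merge R2<->R0 -> R2=(7,0,12) R0=(7,0,12)
Op 7: merge R1<->R0 -> R1=(7,0,12) R0=(7,0,12)
Op 8: merge R1<->R0 -> R1=(7,0,12) R0=(7,0,12)
Op 9: merge R2<->R0 -> R2=(7,0,12) R0=(7,0,12)
Op 10: inc R0 by 2 -> R0=(9,0,12) value=21
Op 11: merge R2<->R1 -> R2=(7,0,12) R1=(7,0,12)
Op 12: merge R1<->R2 -> R1=(7,0,12) R2=(7,0,12)

Answer: 7 0 12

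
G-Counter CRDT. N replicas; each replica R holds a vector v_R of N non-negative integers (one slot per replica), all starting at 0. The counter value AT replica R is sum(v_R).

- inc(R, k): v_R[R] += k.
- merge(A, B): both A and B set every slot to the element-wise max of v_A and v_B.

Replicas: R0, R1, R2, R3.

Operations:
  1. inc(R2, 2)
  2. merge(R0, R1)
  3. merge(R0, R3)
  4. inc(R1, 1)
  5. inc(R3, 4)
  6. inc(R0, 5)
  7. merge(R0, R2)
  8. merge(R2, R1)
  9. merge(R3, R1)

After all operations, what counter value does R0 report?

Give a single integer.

Answer: 7

Derivation:
Op 1: inc R2 by 2 -> R2=(0,0,2,0) value=2
Op 2: merge R0<->R1 -> R0=(0,0,0,0) R1=(0,0,0,0)
Op 3: merge R0<->R3 -> R0=(0,0,0,0) R3=(0,0,0,0)
Op 4: inc R1 by 1 -> R1=(0,1,0,0) value=1
Op 5: inc R3 by 4 -> R3=(0,0,0,4) value=4
Op 6: inc R0 by 5 -> R0=(5,0,0,0) value=5
Op 7: merge R0<->R2 -> R0=(5,0,2,0) R2=(5,0,2,0)
Op 8: merge R2<->R1 -> R2=(5,1,2,0) R1=(5,1,2,0)
Op 9: merge R3<->R1 -> R3=(5,1,2,4) R1=(5,1,2,4)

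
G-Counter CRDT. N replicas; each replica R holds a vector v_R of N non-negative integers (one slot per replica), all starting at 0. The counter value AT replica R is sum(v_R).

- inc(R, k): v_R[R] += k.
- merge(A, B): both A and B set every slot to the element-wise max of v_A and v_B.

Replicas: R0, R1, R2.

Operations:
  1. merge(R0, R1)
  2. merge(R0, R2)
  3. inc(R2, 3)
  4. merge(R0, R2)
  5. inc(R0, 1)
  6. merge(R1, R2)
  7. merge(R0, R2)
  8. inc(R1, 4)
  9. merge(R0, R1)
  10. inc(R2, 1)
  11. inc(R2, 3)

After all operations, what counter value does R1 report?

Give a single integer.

Answer: 8

Derivation:
Op 1: merge R0<->R1 -> R0=(0,0,0) R1=(0,0,0)
Op 2: merge R0<->R2 -> R0=(0,0,0) R2=(0,0,0)
Op 3: inc R2 by 3 -> R2=(0,0,3) value=3
Op 4: merge R0<->R2 -> R0=(0,0,3) R2=(0,0,3)
Op 5: inc R0 by 1 -> R0=(1,0,3) value=4
Op 6: merge R1<->R2 -> R1=(0,0,3) R2=(0,0,3)
Op 7: merge R0<->R2 -> R0=(1,0,3) R2=(1,0,3)
Op 8: inc R1 by 4 -> R1=(0,4,3) value=7
Op 9: merge R0<->R1 -> R0=(1,4,3) R1=(1,4,3)
Op 10: inc R2 by 1 -> R2=(1,0,4) value=5
Op 11: inc R2 by 3 -> R2=(1,0,7) value=8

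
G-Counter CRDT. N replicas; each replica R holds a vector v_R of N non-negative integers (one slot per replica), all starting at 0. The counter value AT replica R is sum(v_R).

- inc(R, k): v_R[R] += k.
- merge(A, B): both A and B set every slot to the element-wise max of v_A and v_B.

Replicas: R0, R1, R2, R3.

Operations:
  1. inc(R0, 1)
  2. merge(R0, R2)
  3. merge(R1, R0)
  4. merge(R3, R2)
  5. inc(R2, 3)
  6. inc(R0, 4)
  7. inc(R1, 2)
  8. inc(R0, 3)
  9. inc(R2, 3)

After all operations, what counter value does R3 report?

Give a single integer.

Answer: 1

Derivation:
Op 1: inc R0 by 1 -> R0=(1,0,0,0) value=1
Op 2: merge R0<->R2 -> R0=(1,0,0,0) R2=(1,0,0,0)
Op 3: merge R1<->R0 -> R1=(1,0,0,0) R0=(1,0,0,0)
Op 4: merge R3<->R2 -> R3=(1,0,0,0) R2=(1,0,0,0)
Op 5: inc R2 by 3 -> R2=(1,0,3,0) value=4
Op 6: inc R0 by 4 -> R0=(5,0,0,0) value=5
Op 7: inc R1 by 2 -> R1=(1,2,0,0) value=3
Op 8: inc R0 by 3 -> R0=(8,0,0,0) value=8
Op 9: inc R2 by 3 -> R2=(1,0,6,0) value=7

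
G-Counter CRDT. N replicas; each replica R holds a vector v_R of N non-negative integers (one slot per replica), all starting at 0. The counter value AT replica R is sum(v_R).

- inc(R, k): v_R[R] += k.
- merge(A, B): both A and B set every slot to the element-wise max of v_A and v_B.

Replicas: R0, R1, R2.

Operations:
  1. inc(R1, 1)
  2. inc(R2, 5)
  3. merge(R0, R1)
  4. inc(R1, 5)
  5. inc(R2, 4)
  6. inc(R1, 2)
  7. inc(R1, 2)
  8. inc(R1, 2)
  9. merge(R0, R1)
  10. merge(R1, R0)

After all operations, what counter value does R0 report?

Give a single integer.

Answer: 12

Derivation:
Op 1: inc R1 by 1 -> R1=(0,1,0) value=1
Op 2: inc R2 by 5 -> R2=(0,0,5) value=5
Op 3: merge R0<->R1 -> R0=(0,1,0) R1=(0,1,0)
Op 4: inc R1 by 5 -> R1=(0,6,0) value=6
Op 5: inc R2 by 4 -> R2=(0,0,9) value=9
Op 6: inc R1 by 2 -> R1=(0,8,0) value=8
Op 7: inc R1 by 2 -> R1=(0,10,0) value=10
Op 8: inc R1 by 2 -> R1=(0,12,0) value=12
Op 9: merge R0<->R1 -> R0=(0,12,0) R1=(0,12,0)
Op 10: merge R1<->R0 -> R1=(0,12,0) R0=(0,12,0)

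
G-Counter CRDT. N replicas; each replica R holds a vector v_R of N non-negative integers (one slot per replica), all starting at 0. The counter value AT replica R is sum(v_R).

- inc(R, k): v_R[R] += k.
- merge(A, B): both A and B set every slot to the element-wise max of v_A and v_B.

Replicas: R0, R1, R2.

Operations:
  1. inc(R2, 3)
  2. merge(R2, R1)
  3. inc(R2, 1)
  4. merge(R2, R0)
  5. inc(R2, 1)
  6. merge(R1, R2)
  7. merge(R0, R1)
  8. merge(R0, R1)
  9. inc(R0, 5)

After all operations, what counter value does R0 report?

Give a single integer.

Answer: 10

Derivation:
Op 1: inc R2 by 3 -> R2=(0,0,3) value=3
Op 2: merge R2<->R1 -> R2=(0,0,3) R1=(0,0,3)
Op 3: inc R2 by 1 -> R2=(0,0,4) value=4
Op 4: merge R2<->R0 -> R2=(0,0,4) R0=(0,0,4)
Op 5: inc R2 by 1 -> R2=(0,0,5) value=5
Op 6: merge R1<->R2 -> R1=(0,0,5) R2=(0,0,5)
Op 7: merge R0<->R1 -> R0=(0,0,5) R1=(0,0,5)
Op 8: merge R0<->R1 -> R0=(0,0,5) R1=(0,0,5)
Op 9: inc R0 by 5 -> R0=(5,0,5) value=10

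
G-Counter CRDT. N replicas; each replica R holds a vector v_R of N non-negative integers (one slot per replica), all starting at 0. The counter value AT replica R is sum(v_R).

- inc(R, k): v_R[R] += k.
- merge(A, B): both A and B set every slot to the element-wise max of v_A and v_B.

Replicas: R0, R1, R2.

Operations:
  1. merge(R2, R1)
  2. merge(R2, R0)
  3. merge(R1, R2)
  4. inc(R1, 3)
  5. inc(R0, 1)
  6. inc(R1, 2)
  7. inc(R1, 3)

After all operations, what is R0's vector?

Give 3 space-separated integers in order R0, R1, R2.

Op 1: merge R2<->R1 -> R2=(0,0,0) R1=(0,0,0)
Op 2: merge R2<->R0 -> R2=(0,0,0) R0=(0,0,0)
Op 3: merge R1<->R2 -> R1=(0,0,0) R2=(0,0,0)
Op 4: inc R1 by 3 -> R1=(0,3,0) value=3
Op 5: inc R0 by 1 -> R0=(1,0,0) value=1
Op 6: inc R1 by 2 -> R1=(0,5,0) value=5
Op 7: inc R1 by 3 -> R1=(0,8,0) value=8

Answer: 1 0 0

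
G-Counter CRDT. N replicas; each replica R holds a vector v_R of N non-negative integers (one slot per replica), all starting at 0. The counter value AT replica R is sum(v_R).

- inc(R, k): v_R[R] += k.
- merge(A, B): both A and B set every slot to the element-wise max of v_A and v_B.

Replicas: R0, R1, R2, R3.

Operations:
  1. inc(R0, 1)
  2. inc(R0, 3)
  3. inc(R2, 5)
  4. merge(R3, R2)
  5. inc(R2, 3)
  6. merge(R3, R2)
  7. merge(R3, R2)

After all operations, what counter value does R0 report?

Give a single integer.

Answer: 4

Derivation:
Op 1: inc R0 by 1 -> R0=(1,0,0,0) value=1
Op 2: inc R0 by 3 -> R0=(4,0,0,0) value=4
Op 3: inc R2 by 5 -> R2=(0,0,5,0) value=5
Op 4: merge R3<->R2 -> R3=(0,0,5,0) R2=(0,0,5,0)
Op 5: inc R2 by 3 -> R2=(0,0,8,0) value=8
Op 6: merge R3<->R2 -> R3=(0,0,8,0) R2=(0,0,8,0)
Op 7: merge R3<->R2 -> R3=(0,0,8,0) R2=(0,0,8,0)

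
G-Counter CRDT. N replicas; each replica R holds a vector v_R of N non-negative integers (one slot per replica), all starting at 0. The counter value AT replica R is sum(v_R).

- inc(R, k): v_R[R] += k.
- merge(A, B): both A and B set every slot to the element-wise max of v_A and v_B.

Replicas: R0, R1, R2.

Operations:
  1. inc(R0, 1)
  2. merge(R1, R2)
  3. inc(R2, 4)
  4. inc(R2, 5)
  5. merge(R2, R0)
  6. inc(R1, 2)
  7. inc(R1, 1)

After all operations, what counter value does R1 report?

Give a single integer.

Answer: 3

Derivation:
Op 1: inc R0 by 1 -> R0=(1,0,0) value=1
Op 2: merge R1<->R2 -> R1=(0,0,0) R2=(0,0,0)
Op 3: inc R2 by 4 -> R2=(0,0,4) value=4
Op 4: inc R2 by 5 -> R2=(0,0,9) value=9
Op 5: merge R2<->R0 -> R2=(1,0,9) R0=(1,0,9)
Op 6: inc R1 by 2 -> R1=(0,2,0) value=2
Op 7: inc R1 by 1 -> R1=(0,3,0) value=3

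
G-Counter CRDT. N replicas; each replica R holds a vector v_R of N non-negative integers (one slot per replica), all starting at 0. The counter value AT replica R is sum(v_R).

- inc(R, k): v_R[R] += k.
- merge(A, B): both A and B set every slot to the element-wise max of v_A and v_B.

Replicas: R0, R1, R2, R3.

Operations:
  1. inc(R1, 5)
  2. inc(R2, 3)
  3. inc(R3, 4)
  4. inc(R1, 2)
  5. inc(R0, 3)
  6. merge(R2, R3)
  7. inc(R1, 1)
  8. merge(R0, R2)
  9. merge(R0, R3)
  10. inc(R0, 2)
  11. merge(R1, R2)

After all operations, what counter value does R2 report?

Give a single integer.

Op 1: inc R1 by 5 -> R1=(0,5,0,0) value=5
Op 2: inc R2 by 3 -> R2=(0,0,3,0) value=3
Op 3: inc R3 by 4 -> R3=(0,0,0,4) value=4
Op 4: inc R1 by 2 -> R1=(0,7,0,0) value=7
Op 5: inc R0 by 3 -> R0=(3,0,0,0) value=3
Op 6: merge R2<->R3 -> R2=(0,0,3,4) R3=(0,0,3,4)
Op 7: inc R1 by 1 -> R1=(0,8,0,0) value=8
Op 8: merge R0<->R2 -> R0=(3,0,3,4) R2=(3,0,3,4)
Op 9: merge R0<->R3 -> R0=(3,0,3,4) R3=(3,0,3,4)
Op 10: inc R0 by 2 -> R0=(5,0,3,4) value=12
Op 11: merge R1<->R2 -> R1=(3,8,3,4) R2=(3,8,3,4)

Answer: 18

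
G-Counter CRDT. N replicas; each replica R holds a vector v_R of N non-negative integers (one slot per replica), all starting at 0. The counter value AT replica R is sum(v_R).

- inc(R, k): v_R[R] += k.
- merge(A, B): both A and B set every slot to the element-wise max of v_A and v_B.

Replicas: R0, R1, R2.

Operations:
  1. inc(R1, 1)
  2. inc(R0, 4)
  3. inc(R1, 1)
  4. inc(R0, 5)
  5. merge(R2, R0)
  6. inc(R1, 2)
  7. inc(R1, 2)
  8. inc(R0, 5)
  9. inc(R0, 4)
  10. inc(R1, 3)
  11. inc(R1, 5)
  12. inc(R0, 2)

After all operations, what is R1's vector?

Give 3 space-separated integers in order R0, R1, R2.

Answer: 0 14 0

Derivation:
Op 1: inc R1 by 1 -> R1=(0,1,0) value=1
Op 2: inc R0 by 4 -> R0=(4,0,0) value=4
Op 3: inc R1 by 1 -> R1=(0,2,0) value=2
Op 4: inc R0 by 5 -> R0=(9,0,0) value=9
Op 5: merge R2<->R0 -> R2=(9,0,0) R0=(9,0,0)
Op 6: inc R1 by 2 -> R1=(0,4,0) value=4
Op 7: inc R1 by 2 -> R1=(0,6,0) value=6
Op 8: inc R0 by 5 -> R0=(14,0,0) value=14
Op 9: inc R0 by 4 -> R0=(18,0,0) value=18
Op 10: inc R1 by 3 -> R1=(0,9,0) value=9
Op 11: inc R1 by 5 -> R1=(0,14,0) value=14
Op 12: inc R0 by 2 -> R0=(20,0,0) value=20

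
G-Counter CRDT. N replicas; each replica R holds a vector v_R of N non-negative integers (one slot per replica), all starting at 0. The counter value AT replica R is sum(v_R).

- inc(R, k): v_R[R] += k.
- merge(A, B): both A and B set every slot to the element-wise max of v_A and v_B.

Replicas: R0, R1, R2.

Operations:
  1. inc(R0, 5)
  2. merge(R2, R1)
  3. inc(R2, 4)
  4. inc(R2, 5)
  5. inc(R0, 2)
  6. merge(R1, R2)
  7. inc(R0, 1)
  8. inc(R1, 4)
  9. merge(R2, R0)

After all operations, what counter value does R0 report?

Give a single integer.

Op 1: inc R0 by 5 -> R0=(5,0,0) value=5
Op 2: merge R2<->R1 -> R2=(0,0,0) R1=(0,0,0)
Op 3: inc R2 by 4 -> R2=(0,0,4) value=4
Op 4: inc R2 by 5 -> R2=(0,0,9) value=9
Op 5: inc R0 by 2 -> R0=(7,0,0) value=7
Op 6: merge R1<->R2 -> R1=(0,0,9) R2=(0,0,9)
Op 7: inc R0 by 1 -> R0=(8,0,0) value=8
Op 8: inc R1 by 4 -> R1=(0,4,9) value=13
Op 9: merge R2<->R0 -> R2=(8,0,9) R0=(8,0,9)

Answer: 17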